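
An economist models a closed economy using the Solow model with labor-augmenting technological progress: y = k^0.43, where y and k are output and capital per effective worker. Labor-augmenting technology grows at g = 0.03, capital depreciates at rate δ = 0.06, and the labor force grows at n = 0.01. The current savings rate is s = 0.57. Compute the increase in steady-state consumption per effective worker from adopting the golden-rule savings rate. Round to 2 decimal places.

Δc ≈ 0.11

n + g + δ = 0.01 + 0.03 + 0.06 = 0.1.
Current steady state (s = 0.57): k* = (0.57/0.1)^(1/0.57) ≈ 21.1883, y* = 21.1883^0.43 ≈ 3.7172, c* = (1−0.57)·3.7172 ≈ 1.5984.
At the golden rule the marginal product of capital equals n+g+δ: 0.43·k^(0.43−1) = 0.1. Solving, k_gold = (0.43/0.1)^(1/0.57) ≈ 12.9225.
y_gold = 12.9225^0.43 ≈ 3.0052, c_gold = y_gold − 0.1·k_gold ≈ 1.7130.
Gain: Δc = 1.7130 − 1.5984 ≈ 0.1146.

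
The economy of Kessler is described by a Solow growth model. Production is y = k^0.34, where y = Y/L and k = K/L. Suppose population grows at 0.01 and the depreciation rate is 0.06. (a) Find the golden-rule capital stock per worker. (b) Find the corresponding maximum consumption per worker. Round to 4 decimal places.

(a) k_gold ≈ 10.9641; (b) c_gold ≈ 1.4898

Capital per worker breaks even when investment replaces (n + δ)·k; here n + δ = 0.07.
Golden rule sets MPK = n+δ: 0.34·k^(0.34−1) = 0.07, so k_gold = (0.34/0.07)^(1/0.66) ≈ 10.9641.
y_gold = 10.9641^0.34 ≈ 2.2573; c_gold = y_gold − 0.07·k_gold ≈ 1.4898.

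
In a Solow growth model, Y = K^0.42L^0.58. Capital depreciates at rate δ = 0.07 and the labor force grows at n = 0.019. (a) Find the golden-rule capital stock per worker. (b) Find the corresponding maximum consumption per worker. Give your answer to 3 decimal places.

(a) k_gold ≈ 14.515; (b) c_gold ≈ 1.784

The effective depreciation rate is n + δ = 0.019 + 0.07 = 0.089.
Maximizing c = f(k) − (n+δ)·k gives f'(k) = n+δ, i.e. 0.42·k^(0.42−1) = 0.089, so k_gold = (0.42/0.089)^(1/0.58) ≈ 14.5153.
y_gold = 14.5153^0.42 ≈ 3.0759; c_gold = y_gold − 0.089·k_gold ≈ 1.7840.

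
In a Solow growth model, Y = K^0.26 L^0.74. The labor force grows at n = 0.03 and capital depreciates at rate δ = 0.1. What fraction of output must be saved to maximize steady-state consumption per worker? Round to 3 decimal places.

s_gold = 0.260

Break-even investment rate: n + δ = 0.03 + 0.1 = 0.13.
At the golden rule MPK = n+δ, and in any Cobb-Douglas steady state s = (n+δ)·k/y = MPK·k/y = capital's share 0.26.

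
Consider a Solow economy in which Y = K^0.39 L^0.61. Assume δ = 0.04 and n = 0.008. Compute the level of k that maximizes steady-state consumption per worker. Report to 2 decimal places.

n + δ = 0.008 + 0.04 = 0.048.
Setting f'(k) = n+δ gives 0.39·k^(0.39−1) = 0.048, hence k_gold = (0.39/0.048)^(1/0.61) ≈ 31.0109.

k_gold ≈ 31.01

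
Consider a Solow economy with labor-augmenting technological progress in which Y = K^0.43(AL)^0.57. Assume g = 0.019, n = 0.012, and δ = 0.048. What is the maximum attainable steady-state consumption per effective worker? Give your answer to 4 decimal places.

Capital per effective worker breaks even when investment replaces (n + g + δ)·k; here n + g + δ = 0.079.
Maximizing c = f(k) − (n+g+δ)·k gives f'(k) = n+g+δ, i.e. 0.43·k^(0.43−1) = 0.079, so k_gold = (0.43/0.079)^(1/0.57) ≈ 19.5411.
y_gold = 19.5411^0.43 ≈ 3.5901.
c_gold = y_gold − (n+g+δ)·k_gold = 3.5901 − 0.079·19.5411 ≈ 2.0464.

c_gold ≈ 2.0464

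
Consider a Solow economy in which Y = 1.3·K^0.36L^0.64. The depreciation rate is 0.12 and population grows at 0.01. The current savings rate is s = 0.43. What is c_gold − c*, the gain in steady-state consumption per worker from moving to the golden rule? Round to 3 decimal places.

Δc ≈ 0.027

Capital per worker breaks even when investment replaces (n + δ)·k; here n + δ = 0.13.
Current steady state (s = 0.43): k* = (0.43·1.3/0.13)^(1/0.64) ≈ 9.7677, y* = 1.3·9.7677^0.36 ≈ 2.9530, c* = (1−0.43)·2.9530 ≈ 1.6832.
Setting f'(k) = n+δ gives 0.36·1.3·k^(0.36−1) = 0.13, hence k_gold = (0.36·1.3/0.13)^(1/0.64) ≈ 7.3998.
y_gold = 1.3·7.3998^0.36 ≈ 2.6722, c_gold = y_gold − 0.13·k_gold ≈ 1.7102.
Gain: Δc = 1.7102 − 1.6832 ≈ 0.0270.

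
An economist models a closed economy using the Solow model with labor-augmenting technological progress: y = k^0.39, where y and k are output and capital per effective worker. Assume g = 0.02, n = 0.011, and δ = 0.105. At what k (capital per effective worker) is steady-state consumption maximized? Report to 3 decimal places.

The effective depreciation rate is n + g + δ = 0.011 + 0.02 + 0.105 = 0.136.
Setting f'(k) = n+g+δ gives 0.39·k^(0.39−1) = 0.136, hence k_gold = (0.39/0.136)^(1/0.61) ≈ 5.6240.

k_gold ≈ 5.624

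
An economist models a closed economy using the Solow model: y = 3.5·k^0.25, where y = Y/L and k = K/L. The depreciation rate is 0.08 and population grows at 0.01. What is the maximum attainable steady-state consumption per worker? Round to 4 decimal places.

Capital per worker breaks even when investment replaces (n + δ)·k; here n + δ = 0.09.
Maximizing c = f(k) − (n+δ)·k gives f'(k) = n+δ, i.e. 0.25·3.5·k^(0.25−1) = 0.09, so k_gold = (0.25·3.5/0.09)^(1/0.75) ≈ 20.7501.
y_gold = 3.5·20.7501^0.25 ≈ 7.4700.
c_gold = y_gold − (n+δ)·k_gold = 7.4700 − 0.09·20.7501 ≈ 5.6025.

c_gold ≈ 5.6025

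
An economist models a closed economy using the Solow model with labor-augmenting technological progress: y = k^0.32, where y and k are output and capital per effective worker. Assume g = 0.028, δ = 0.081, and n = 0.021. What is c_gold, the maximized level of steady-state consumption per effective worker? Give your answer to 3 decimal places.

c_gold ≈ 1.039

n + g + δ = 0.021 + 0.028 + 0.081 = 0.13.
Golden rule sets MPK = n+g+δ: 0.32·k^(0.32−1) = 0.13, so k_gold = (0.32/0.13)^(1/0.68) ≈ 3.7610.
y_gold = 3.7610^0.32 ≈ 1.5279.
c_gold = y_gold − (n+g+δ)·k_gold = 1.5279 − 0.13·3.7610 ≈ 1.0390.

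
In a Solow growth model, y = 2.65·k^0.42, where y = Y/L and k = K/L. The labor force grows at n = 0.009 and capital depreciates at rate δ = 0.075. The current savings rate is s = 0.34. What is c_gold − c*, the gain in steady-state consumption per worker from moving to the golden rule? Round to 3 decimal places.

n + δ = 0.009 + 0.075 = 0.084.
Current steady state (s = 0.34): k* = (0.34·2.65/0.084)^(1/0.58) ≈ 59.7902, y* = 2.65·59.7902^0.42 ≈ 14.7717, c* = (1−0.34)·14.7717 ≈ 9.7493.
At the golden rule the marginal product of capital equals n+δ: 0.42·2.65·k^(0.42−1) = 0.084. Solving, k_gold = (0.42·2.65/0.084)^(1/0.58) ≈ 86.0706.
y_gold = 2.65·86.0706^0.42 ≈ 17.2141, c_gold = y_gold − 0.084·k_gold ≈ 9.9842.
Gain: Δc = 9.9842 − 9.7493 ≈ 0.2349.

Δc ≈ 0.235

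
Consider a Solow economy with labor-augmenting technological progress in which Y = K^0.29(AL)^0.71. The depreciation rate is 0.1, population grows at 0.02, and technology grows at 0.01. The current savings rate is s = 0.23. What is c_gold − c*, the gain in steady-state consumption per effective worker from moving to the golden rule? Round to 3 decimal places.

Δc ≈ 0.013

n + g + δ = 0.02 + 0.01 + 0.1 = 0.13.
Current steady state (s = 0.23): k* = (0.23/0.13)^(1/0.71) ≈ 2.2335, y* = 2.2335^0.29 ≈ 1.2624, c* = (1−0.23)·1.2624 ≈ 0.9721.
Maximizing c = f(k) − (n+g+δ)·k gives f'(k) = n+g+δ, i.e. 0.29·k^(0.29−1) = 0.13, so k_gold = (0.29/0.13)^(1/0.71) ≈ 3.0959.
y_gold = 3.0959^0.29 ≈ 1.3878, c_gold = y_gold − 0.13·k_gold ≈ 0.9853.
Gain: Δc = 0.9853 − 0.9721 ≈ 0.0133.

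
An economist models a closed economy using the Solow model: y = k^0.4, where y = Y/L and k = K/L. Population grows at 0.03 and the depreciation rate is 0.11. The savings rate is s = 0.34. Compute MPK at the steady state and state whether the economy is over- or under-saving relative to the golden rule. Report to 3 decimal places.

Capital per worker breaks even when investment replaces (n + δ)·k; here n + δ = 0.14.
Steady-state k*: s·k^0.4 = 0.14·k gives k* = (0.34/0.14)^(1/0.6) ≈ 4.3878.
MPK = 0.4·4.3878^(-0.6) ≈ 0.1647.
MPK > n+δ = 0.14, so the economy is dynamically efficient (under-saving).

under-saving; MPK ≈ 0.165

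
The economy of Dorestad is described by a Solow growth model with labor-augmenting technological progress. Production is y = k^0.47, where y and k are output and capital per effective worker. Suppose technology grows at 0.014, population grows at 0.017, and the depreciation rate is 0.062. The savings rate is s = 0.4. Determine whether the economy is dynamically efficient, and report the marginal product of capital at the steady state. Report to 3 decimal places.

dynamically efficient; MPK ≈ 0.109

The effective depreciation rate is n + g + δ = 0.017 + 0.014 + 0.062 = 0.093.
Steady-state k*: s·k^0.47 = 0.093·k gives k* = (0.4/0.093)^(1/0.53) ≈ 15.6830.
MPK = 0.47·15.6830^(-0.53) ≈ 0.1093.
MPK > n+g+δ = 0.093, so the economy is dynamically efficient (under-saving).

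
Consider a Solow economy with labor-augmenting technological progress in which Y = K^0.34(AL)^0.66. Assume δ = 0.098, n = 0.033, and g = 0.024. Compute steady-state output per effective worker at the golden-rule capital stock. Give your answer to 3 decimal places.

y_gold ≈ 1.499

The effective depreciation rate is n + g + δ = 0.033 + 0.024 + 0.098 = 0.155.
Maximizing c = f(k) − (n+g+δ)·k gives f'(k) = n+g+δ, i.e. 0.34·k^(0.34−1) = 0.155, so k_gold = (0.34/0.155)^(1/0.66) ≈ 3.2877.
Output: y_gold = k_gold^0.34 = 3.2877^0.34 ≈ 1.4988.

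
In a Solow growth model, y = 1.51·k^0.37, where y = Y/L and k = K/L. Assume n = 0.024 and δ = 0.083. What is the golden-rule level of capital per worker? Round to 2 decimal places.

The effective depreciation rate is n + δ = 0.024 + 0.083 = 0.107.
Setting f'(k) = n+δ gives 0.37·1.51·k^(0.37−1) = 0.107, hence k_gold = (0.37·1.51/0.107)^(1/0.63) ≈ 13.7834.

k_gold ≈ 13.78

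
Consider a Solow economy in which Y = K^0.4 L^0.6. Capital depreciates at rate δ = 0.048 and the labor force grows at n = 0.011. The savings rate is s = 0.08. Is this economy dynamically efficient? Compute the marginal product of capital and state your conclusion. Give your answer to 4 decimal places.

dynamically efficient; MPK ≈ 0.2950

Break-even investment rate: n + δ = 0.011 + 0.048 = 0.059.
Steady-state k*: s·k^0.4 = 0.059·k gives k* = (0.08/0.059)^(1/0.6) ≈ 1.6611.
MPK = 0.4·1.6611^(-0.6) ≈ 0.2950.
MPK > n+δ = 0.059, so the economy is dynamically efficient (under-saving).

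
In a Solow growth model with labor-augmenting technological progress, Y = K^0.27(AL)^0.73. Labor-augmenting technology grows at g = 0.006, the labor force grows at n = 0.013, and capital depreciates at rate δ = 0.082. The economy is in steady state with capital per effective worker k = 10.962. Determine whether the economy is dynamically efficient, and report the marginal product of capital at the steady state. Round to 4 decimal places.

dynamically inefficient; MPK ≈ 0.0470

n + g + δ = 0.013 + 0.006 + 0.082 = 0.101.
MPK = 0.27·k^(0.27−1) = 0.27·10.962^(-0.73) ≈ 0.0470.
MPK < 0.101, so the economy is dynamically inefficient (over-saving).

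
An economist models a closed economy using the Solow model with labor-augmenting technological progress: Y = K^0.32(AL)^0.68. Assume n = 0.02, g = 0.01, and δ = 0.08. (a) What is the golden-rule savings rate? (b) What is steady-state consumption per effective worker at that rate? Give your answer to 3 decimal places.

(a) s_gold = 0.320; (b) c_gold ≈ 1.124

The effective depreciation rate is n + g + δ = 0.02 + 0.01 + 0.08 = 0.11.
For Cobb-Douglas, s_gold equals capital's share: s_gold = 0.32.
Golden rule sets MPK = n+g+δ: 0.32·k^(0.32−1) = 0.11, so k_gold = (0.32/0.11)^(1/0.68) ≈ 4.8083.
y_gold = 4.8083^0.32 ≈ 1.6529; c_gold = (1−0.32)·y_gold ≈ 1.1240.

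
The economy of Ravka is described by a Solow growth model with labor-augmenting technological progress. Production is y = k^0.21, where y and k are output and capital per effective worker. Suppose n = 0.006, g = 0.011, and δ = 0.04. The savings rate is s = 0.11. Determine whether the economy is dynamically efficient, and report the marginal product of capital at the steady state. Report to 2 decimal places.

dynamically efficient; MPK ≈ 0.11

The effective depreciation rate is n + g + δ = 0.006 + 0.011 + 0.04 = 0.057.
Steady-state k*: s·k^0.21 = 0.057·k gives k* = (0.11/0.057)^(1/0.79) ≈ 2.2983.
MPK = 0.21·2.2983^(-0.79) ≈ 0.1088.
MPK > n+g+δ = 0.057, so the economy is dynamically efficient (under-saving).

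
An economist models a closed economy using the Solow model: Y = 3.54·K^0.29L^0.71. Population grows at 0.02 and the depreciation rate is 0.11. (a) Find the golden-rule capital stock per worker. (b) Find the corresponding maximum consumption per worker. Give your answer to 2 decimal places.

Capital per worker breaks even when investment replaces (n + δ)·k; here n + δ = 0.13.
Golden rule sets MPK = n+δ: 0.29·3.54·k^(0.29−1) = 0.13, so k_gold = (0.29·3.54/0.13)^(1/0.71) ≈ 18.3665.
y_gold = 3.54·18.3665^0.29 ≈ 8.2332; c_gold = y_gold − 0.13·k_gold ≈ 5.8456.

(a) k_gold ≈ 18.37; (b) c_gold ≈ 5.85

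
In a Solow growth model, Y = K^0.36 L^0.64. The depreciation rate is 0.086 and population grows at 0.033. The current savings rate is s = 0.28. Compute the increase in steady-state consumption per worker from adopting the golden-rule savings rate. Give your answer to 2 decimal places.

Capital per worker breaks even when investment replaces (n + δ)·k; here n + δ = 0.119.
Current steady state (s = 0.28): k* = (0.28/0.119)^(1/0.64) ≈ 3.8075, y* = 3.8075^0.36 ≈ 1.6182, c* = (1−0.28)·1.6182 ≈ 1.1651.
Setting f'(k) = n+δ gives 0.36·k^(0.36−1) = 0.119, hence k_gold = (0.36/0.119)^(1/0.64) ≈ 5.6387.
y_gold = 5.6387^0.36 ≈ 1.8639, c_gold = y_gold − 0.119·k_gold ≈ 1.1929.
Gain: Δc = 1.1929 − 1.1651 ≈ 0.0278.

Δc ≈ 0.03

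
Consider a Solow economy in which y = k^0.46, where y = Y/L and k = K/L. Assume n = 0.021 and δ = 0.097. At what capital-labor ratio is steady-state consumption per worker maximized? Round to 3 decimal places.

k_gold ≈ 12.423

n + δ = 0.021 + 0.097 = 0.118.
Setting f'(k) = n+δ gives 0.46·k^(0.46−1) = 0.118, hence k_gold = (0.46/0.118)^(1/0.54) ≈ 12.4227.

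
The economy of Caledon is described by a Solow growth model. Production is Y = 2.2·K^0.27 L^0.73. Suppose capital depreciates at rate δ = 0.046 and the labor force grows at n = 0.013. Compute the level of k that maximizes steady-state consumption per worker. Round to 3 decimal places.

Capital per worker breaks even when investment replaces (n + δ)·k; here n + δ = 0.059.
Golden rule sets MPK = n+δ: 0.27·2.2·k^(0.27−1) = 0.059, so k_gold = (0.27·2.2/0.059)^(1/0.73) ≈ 23.6528.

k_gold ≈ 23.653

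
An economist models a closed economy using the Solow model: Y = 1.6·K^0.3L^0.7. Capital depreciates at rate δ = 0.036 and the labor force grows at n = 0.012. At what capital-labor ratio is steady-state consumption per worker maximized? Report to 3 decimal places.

k_gold ≈ 26.827

Capital per worker breaks even when investment replaces (n + δ)·k; here n + δ = 0.048.
Setting f'(k) = n+δ gives 0.3·1.6·k^(0.3−1) = 0.048, hence k_gold = (0.3·1.6/0.048)^(1/0.7) ≈ 26.8270.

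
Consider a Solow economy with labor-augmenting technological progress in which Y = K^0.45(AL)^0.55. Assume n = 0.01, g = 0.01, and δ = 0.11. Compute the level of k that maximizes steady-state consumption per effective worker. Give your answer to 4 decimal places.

n + g + δ = 0.01 + 0.01 + 0.11 = 0.13.
Golden rule sets MPK = n+g+δ: 0.45·k^(0.45−1) = 0.13, so k_gold = (0.45/0.13)^(1/0.55) ≈ 9.5607.

k_gold ≈ 9.5607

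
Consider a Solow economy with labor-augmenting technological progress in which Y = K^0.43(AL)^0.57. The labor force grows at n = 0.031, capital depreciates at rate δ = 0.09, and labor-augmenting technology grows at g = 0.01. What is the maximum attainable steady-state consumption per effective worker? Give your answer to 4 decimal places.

c_gold ≈ 1.3973

Break-even investment rate: n + g + δ = 0.031 + 0.01 + 0.09 = 0.131.
At the golden rule the marginal product of capital equals n+g+δ: 0.43·k^(0.43−1) = 0.131. Solving, k_gold = (0.43/0.131)^(1/0.57) ≈ 8.0465.
y_gold = 8.0465^0.43 ≈ 2.4514.
c_gold = y_gold − (n+g+δ)·k_gold = 2.4514 − 0.131·8.0465 ≈ 1.3973.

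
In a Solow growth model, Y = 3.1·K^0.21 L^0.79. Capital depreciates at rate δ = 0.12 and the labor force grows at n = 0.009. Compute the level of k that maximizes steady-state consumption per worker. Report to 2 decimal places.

Break-even investment rate: n + δ = 0.009 + 0.12 = 0.129.
Golden rule sets MPK = n+δ: 0.21·3.1·k^(0.21−1) = 0.129, so k_gold = (0.21·3.1/0.129)^(1/0.79) ≈ 7.7600.

k_gold ≈ 7.76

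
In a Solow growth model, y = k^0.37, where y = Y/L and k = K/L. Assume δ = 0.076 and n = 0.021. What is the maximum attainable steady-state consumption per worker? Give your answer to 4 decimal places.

c_gold ≈ 1.3830

n + δ = 0.021 + 0.076 = 0.097.
At the golden rule the marginal product of capital equals n+δ: 0.37·k^(0.37−1) = 0.097. Solving, k_gold = (0.37/0.097)^(1/0.63) ≈ 8.3735.
y_gold = 8.3735^0.37 ≈ 2.1952.
c_gold = y_gold − (n+δ)·k_gold = 2.1952 − 0.097·8.3735 ≈ 1.3830.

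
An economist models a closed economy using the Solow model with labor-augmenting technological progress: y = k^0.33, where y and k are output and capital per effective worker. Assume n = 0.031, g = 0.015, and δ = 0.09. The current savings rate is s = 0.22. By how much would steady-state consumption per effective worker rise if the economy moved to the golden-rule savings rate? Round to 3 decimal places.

Δc ≈ 0.048

Capital per effective worker breaks even when investment replaces (n + g + δ)·k; here n + g + δ = 0.136.
Current steady state (s = 0.22): k* = (0.22/0.136)^(1/0.67) ≈ 2.0501, y* = 2.0501^0.33 ≈ 1.2673, c* = (1−0.22)·1.2673 ≈ 0.9885.
Maximizing c = f(k) − (n+g+δ)·k gives f'(k) = n+g+δ, i.e. 0.33·k^(0.33−1) = 0.136, so k_gold = (0.33/0.136)^(1/0.67) ≈ 3.7548.
y_gold = 3.7548^0.33 ≈ 1.5474, c_gold = y_gold − 0.136·k_gold ≈ 1.0368.
Gain: Δc = 1.0368 − 0.9885 ≈ 0.0483.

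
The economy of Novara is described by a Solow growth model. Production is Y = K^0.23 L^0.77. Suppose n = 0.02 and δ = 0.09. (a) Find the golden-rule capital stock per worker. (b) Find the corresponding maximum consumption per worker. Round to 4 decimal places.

n + δ = 0.02 + 0.09 = 0.11.
At the golden rule the marginal product of capital equals n+δ: 0.23·k^(0.23−1) = 0.11. Solving, k_gold = (0.23/0.11)^(1/0.77) ≈ 2.6063.
y_gold = 2.6063^0.23 ≈ 1.2465; c_gold = y_gold − 0.11·k_gold ≈ 0.9598.

(a) k_gold ≈ 2.6063; (b) c_gold ≈ 0.9598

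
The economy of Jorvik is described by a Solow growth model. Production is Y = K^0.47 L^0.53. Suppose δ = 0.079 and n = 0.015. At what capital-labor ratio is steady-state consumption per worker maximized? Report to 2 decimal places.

n + δ = 0.015 + 0.079 = 0.094.
At the golden rule the marginal product of capital equals n+δ: 0.47·k^(0.47−1) = 0.094. Solving, k_gold = (0.47/0.094)^(1/0.53) ≈ 20.8359.

k_gold ≈ 20.84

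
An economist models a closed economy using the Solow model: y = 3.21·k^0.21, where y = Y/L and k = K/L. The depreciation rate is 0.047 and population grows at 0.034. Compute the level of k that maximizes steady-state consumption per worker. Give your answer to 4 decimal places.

k_gold ≈ 14.6171

n + δ = 0.034 + 0.047 = 0.081.
Setting f'(k) = n+δ gives 0.21·3.21·k^(0.21−1) = 0.081, hence k_gold = (0.21·3.21/0.081)^(1/0.79) ≈ 14.6171.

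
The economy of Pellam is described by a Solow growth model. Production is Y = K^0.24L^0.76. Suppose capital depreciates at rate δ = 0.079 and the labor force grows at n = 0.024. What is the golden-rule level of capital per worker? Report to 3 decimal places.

k_gold ≈ 3.044

Break-even investment rate: n + δ = 0.024 + 0.079 = 0.103.
Setting f'(k) = n+δ gives 0.24·k^(0.24−1) = 0.103, hence k_gold = (0.24/0.103)^(1/0.76) ≈ 3.0436.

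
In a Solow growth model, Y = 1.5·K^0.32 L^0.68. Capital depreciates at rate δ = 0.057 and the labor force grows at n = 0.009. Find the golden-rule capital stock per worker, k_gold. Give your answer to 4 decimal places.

k_gold ≈ 18.5013

Break-even investment rate: n + δ = 0.009 + 0.057 = 0.066.
Maximizing c = f(k) − (n+δ)·k gives f'(k) = n+δ, i.e. 0.32·1.5·k^(0.32−1) = 0.066, so k_gold = (0.32·1.5/0.066)^(1/0.68) ≈ 18.5013.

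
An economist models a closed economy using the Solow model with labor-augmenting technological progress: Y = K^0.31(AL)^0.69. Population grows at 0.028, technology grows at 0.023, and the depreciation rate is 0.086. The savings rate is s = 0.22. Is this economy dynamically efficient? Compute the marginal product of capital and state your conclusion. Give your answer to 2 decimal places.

Break-even investment rate: n + g + δ = 0.028 + 0.023 + 0.086 = 0.137.
Steady-state k*: s·k^0.31 = 0.137·k gives k* = (0.22/0.137)^(1/0.69) ≈ 1.9866.
MPK = 0.31·1.9866^(-0.69) ≈ 0.1930.
MPK > n+g+δ = 0.137, so the economy is dynamically efficient (under-saving).

dynamically efficient; MPK ≈ 0.19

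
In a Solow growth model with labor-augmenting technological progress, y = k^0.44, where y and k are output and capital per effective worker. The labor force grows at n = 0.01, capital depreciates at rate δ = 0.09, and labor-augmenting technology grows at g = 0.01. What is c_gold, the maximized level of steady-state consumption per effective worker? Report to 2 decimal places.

c_gold ≈ 1.66

The effective depreciation rate is n + g + δ = 0.01 + 0.01 + 0.09 = 0.11.
Maximizing c = f(k) − (n+g+δ)·k gives f'(k) = n+g+δ, i.e. 0.44·k^(0.44−1) = 0.11, so k_gold = (0.44/0.11)^(1/0.56) ≈ 11.8880.
y_gold = 11.8880^0.44 ≈ 2.9720.
c_gold = y_gold − (n+g+δ)·k_gold = 2.9720 − 0.11·11.8880 ≈ 1.6643.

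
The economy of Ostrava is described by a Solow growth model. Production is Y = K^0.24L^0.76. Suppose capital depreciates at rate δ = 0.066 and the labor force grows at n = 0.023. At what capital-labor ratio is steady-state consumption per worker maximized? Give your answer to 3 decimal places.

k_gold ≈ 3.689

Capital per worker breaks even when investment replaces (n + δ)·k; here n + δ = 0.089.
Setting f'(k) = n+δ gives 0.24·k^(0.24−1) = 0.089, hence k_gold = (0.24/0.089)^(1/0.76) ≈ 3.6887.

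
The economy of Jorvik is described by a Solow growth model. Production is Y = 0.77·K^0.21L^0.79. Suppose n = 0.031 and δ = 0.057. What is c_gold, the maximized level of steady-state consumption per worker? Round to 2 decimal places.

c_gold ≈ 0.72

n + δ = 0.031 + 0.057 = 0.088.
Golden rule sets MPK = n+δ: 0.21·0.77·k^(0.21−1) = 0.088, so k_gold = (0.21·0.77/0.088)^(1/0.79) ≈ 2.1601.
y_gold = 0.77·2.1601^0.21 ≈ 0.9052.
c_gold = y_gold − (n+δ)·k_gold = 0.9052 − 0.088·2.1601 ≈ 0.7151.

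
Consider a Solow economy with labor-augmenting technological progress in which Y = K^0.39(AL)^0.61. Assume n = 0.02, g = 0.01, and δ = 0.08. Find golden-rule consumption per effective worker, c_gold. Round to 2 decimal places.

c_gold ≈ 1.37

Capital per effective worker breaks even when investment replaces (n + g + δ)·k; here n + g + δ = 0.11.
Golden rule sets MPK = n+g+δ: 0.39·k^(0.39−1) = 0.11, so k_gold = (0.39/0.11)^(1/0.61) ≈ 7.9635.
y_gold = 7.9635^0.39 ≈ 2.2461.
c_gold = y_gold − (n+g+δ)·k_gold = 2.2461 − 0.11·7.9635 ≈ 1.3701.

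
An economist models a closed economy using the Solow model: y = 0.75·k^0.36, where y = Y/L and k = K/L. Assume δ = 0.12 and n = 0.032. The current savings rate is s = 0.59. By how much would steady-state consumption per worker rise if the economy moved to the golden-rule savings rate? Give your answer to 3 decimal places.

The effective depreciation rate is n + δ = 0.032 + 0.12 = 0.152.
Current steady state (s = 0.59): k* = (0.59·0.75/0.152)^(1/0.64) ≈ 5.3102, y* = 0.75·5.3102^0.36 ≈ 1.3680, c* = (1−0.59)·1.3680 ≈ 0.5609.
Maximizing c = f(k) − (n+δ)·k gives f'(k) = n+δ, i.e. 0.36·0.75·k^(0.36−1) = 0.152, so k_gold = (0.36·0.75/0.152)^(1/0.64) ≈ 2.4540.
y_gold = 0.75·2.4540^0.36 ≈ 1.0361, c_gold = y_gold − 0.152·k_gold ≈ 0.6631.
Gain: Δc = 0.6631 − 0.5609 ≈ 0.1022.

Δc ≈ 0.102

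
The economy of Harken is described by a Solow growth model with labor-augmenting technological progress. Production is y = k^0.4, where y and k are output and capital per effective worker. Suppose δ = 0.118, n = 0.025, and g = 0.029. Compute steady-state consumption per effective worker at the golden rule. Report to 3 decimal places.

c_gold ≈ 1.053

Capital per effective worker breaks even when investment replaces (n + g + δ)·k; here n + g + δ = 0.172.
Maximizing c = f(k) − (n+g+δ)·k gives f'(k) = n+g+δ, i.e. 0.4·k^(0.4−1) = 0.172, so k_gold = (0.4/0.172)^(1/0.6) ≈ 4.0821.
y_gold = 4.0821^0.4 ≈ 1.7553.
c_gold = y_gold − (n+g+δ)·k_gold = 1.7553 − 0.172·4.0821 ≈ 1.0532.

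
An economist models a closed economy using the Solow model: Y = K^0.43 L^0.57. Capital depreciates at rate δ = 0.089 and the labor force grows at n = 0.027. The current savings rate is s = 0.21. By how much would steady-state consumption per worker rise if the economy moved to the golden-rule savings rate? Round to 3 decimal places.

Break-even investment rate: n + δ = 0.027 + 0.089 = 0.116.
Current steady state (s = 0.21): k* = (0.21/0.116)^(1/0.57) ≈ 2.8328, y* = 2.8328^0.43 ≈ 1.5648, c* = (1−0.21)·1.5648 ≈ 1.2362.
Setting f'(k) = n+δ gives 0.43·k^(0.43−1) = 0.116, hence k_gold = (0.43/0.116)^(1/0.57) ≈ 9.9601.
y_gold = 9.9601^0.43 ≈ 2.6869, c_gold = y_gold − 0.116·k_gold ≈ 1.5315.
Gain: Δc = 1.5315 − 1.2362 ≈ 0.2954.

Δc ≈ 0.295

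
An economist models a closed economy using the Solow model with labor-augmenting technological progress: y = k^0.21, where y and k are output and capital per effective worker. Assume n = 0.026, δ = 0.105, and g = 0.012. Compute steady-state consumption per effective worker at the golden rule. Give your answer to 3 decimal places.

c_gold ≈ 0.875

n + g + δ = 0.026 + 0.012 + 0.105 = 0.143.
Maximizing c = f(k) − (n+g+δ)·k gives f'(k) = n+g+δ, i.e. 0.21·k^(0.21−1) = 0.143, so k_gold = (0.21/0.143)^(1/0.79) ≈ 1.6265.
y_gold = 1.6265^0.21 ≈ 1.1075.
c_gold = y_gold − (n+g+δ)·k_gold = 1.1075 − 0.143·1.6265 ≈ 0.8750.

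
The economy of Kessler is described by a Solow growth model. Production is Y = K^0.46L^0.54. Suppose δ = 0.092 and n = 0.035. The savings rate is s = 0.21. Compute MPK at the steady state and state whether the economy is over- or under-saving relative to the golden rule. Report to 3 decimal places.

under-saving; MPK ≈ 0.278

n + δ = 0.035 + 0.092 = 0.127.
Steady-state k*: s·k^0.46 = 0.127·k gives k* = (0.21/0.127)^(1/0.54) ≈ 2.5379.
MPK = 0.46·2.5379^(-0.54) ≈ 0.2782.
MPK > n+δ = 0.127, so the economy is dynamically efficient (under-saving).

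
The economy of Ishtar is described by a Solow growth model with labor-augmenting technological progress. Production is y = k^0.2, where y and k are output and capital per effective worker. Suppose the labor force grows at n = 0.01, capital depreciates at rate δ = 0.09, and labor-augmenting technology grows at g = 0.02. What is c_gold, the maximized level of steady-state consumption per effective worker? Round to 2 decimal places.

The effective depreciation rate is n + g + δ = 0.01 + 0.02 + 0.09 = 0.12.
Maximizing c = f(k) − (n+g+δ)·k gives f'(k) = n+g+δ, i.e. 0.2·k^(0.2−1) = 0.12, so k_gold = (0.2/0.12)^(1/0.8) ≈ 1.8937.
y_gold = 1.8937^0.2 ≈ 1.1362.
c_gold = y_gold − (n+g+δ)·k_gold = 1.1362 − 0.12·1.8937 ≈ 0.9090.

c_gold ≈ 0.91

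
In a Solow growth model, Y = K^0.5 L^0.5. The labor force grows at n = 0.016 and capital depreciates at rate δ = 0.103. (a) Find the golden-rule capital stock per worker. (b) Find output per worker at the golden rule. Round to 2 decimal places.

(a) k_gold ≈ 17.65; (b) y_gold ≈ 4.20

The effective depreciation rate is n + δ = 0.016 + 0.103 = 0.119.
At the golden rule the marginal product of capital equals n+δ: 0.5·k^(0.5−1) = 0.119. Solving, k_gold = (0.5/0.119)^(1/0.5) ≈ 17.6541.
y_gold = 17.6541^0.5 ≈ 4.2017.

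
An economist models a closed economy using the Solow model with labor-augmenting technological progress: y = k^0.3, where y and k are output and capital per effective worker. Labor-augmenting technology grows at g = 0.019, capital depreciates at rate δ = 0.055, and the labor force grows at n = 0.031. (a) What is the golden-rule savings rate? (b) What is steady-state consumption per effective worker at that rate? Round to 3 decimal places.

Capital per effective worker breaks even when investment replaces (n + g + δ)·k; here n + g + δ = 0.105.
For Cobb-Douglas, s_gold equals capital's share: s_gold = 0.3.
Maximizing c = f(k) − (n+g+δ)·k gives f'(k) = n+g+δ, i.e. 0.3·k^(0.3−1) = 0.105, so k_gold = (0.3/0.105)^(1/0.7) ≈ 4.4806.
y_gold = 4.4806^0.3 ≈ 1.5682; c_gold = (1−0.3)·y_gold ≈ 1.0977.

(a) s_gold = 0.300; (b) c_gold ≈ 1.098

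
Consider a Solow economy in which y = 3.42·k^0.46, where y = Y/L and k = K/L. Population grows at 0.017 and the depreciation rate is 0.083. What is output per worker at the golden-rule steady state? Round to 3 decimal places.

The effective depreciation rate is n + δ = 0.017 + 0.083 = 0.1.
Golden rule sets MPK = n+δ: 0.46·3.42·k^(0.46−1) = 0.1, so k_gold = (0.46·3.42/0.1)^(1/0.54) ≈ 164.5381.
Output: y_gold = 3.42·k_gold^0.46 = 3.42·164.5381^0.46 ≈ 35.7692.

y_gold ≈ 35.769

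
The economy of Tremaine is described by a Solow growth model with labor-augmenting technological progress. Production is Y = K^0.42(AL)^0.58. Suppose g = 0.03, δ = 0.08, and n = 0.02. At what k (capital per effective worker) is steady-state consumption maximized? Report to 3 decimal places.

Break-even investment rate: n + g + δ = 0.02 + 0.03 + 0.08 = 0.13.
Maximizing c = f(k) − (n+g+δ)·k gives f'(k) = n+g+δ, i.e. 0.42·k^(0.42−1) = 0.13, so k_gold = (0.42/0.13)^(1/0.58) ≈ 7.5529.

k_gold ≈ 7.553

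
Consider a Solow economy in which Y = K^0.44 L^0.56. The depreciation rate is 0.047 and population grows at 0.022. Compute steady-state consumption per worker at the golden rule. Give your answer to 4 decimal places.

Capital per worker breaks even when investment replaces (n + δ)·k; here n + δ = 0.069.
Setting f'(k) = n+δ gives 0.44·k^(0.44−1) = 0.069, hence k_gold = (0.44/0.069)^(1/0.56) ≈ 27.3396.
y_gold = 27.3396^0.44 ≈ 4.2873.
c_gold = y_gold − (n+δ)·k_gold = 4.2873 − 0.069·27.3396 ≈ 2.4009.

c_gold ≈ 2.4009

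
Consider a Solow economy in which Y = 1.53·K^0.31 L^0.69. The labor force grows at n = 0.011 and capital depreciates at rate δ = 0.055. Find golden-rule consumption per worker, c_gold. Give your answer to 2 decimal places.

Capital per worker breaks even when investment replaces (n + δ)·k; here n + δ = 0.066.
Golden rule sets MPK = n+δ: 0.31·1.53·k^(0.31−1) = 0.066, so k_gold = (0.31·1.53/0.066)^(1/0.69) ≈ 17.4308.
y_gold = 1.53·17.4308^0.31 ≈ 3.7111.
c_gold = y_gold − (n+δ)·k_gold = 3.7111 − 0.066·17.4308 ≈ 2.5606.

c_gold ≈ 2.56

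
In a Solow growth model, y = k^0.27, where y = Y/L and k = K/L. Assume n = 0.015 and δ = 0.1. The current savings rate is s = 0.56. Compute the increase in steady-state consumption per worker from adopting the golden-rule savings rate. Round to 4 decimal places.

Δc ≈ 0.2108

Break-even investment rate: n + δ = 0.015 + 0.1 = 0.115.
Current steady state (s = 0.56): k* = (0.56/0.115)^(1/0.73) ≈ 8.7452, y* = 8.7452^0.27 ≈ 1.7959, c* = (1−0.56)·1.7959 ≈ 0.7902.
Golden rule sets MPK = n+δ: 0.27·k^(0.27−1) = 0.115, so k_gold = (0.27/0.115)^(1/0.73) ≈ 3.2193.
y_gold = 3.2193^0.27 ≈ 1.3712, c_gold = y_gold − 0.115·k_gold ≈ 1.0010.
Gain: Δc = 1.0010 − 0.7902 ≈ 0.2108.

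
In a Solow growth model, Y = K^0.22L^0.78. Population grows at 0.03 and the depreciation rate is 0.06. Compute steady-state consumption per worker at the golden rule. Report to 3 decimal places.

c_gold ≈ 1.004

The effective depreciation rate is n + δ = 0.03 + 0.06 = 0.09.
Golden rule sets MPK = n+δ: 0.22·k^(0.22−1) = 0.09, so k_gold = (0.22/0.09)^(1/0.78) ≈ 3.1453.
y_gold = 3.1453^0.22 ≈ 1.2867.
c_gold = y_gold − (n+δ)·k_gold = 1.2867 − 0.09·3.1453 ≈ 1.0036.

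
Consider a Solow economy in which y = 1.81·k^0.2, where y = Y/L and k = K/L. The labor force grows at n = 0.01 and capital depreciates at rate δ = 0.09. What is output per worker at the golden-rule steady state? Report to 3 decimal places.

y_gold ≈ 2.497

Capital per worker breaks even when investment replaces (n + δ)·k; here n + δ = 0.1.
Setting f'(k) = n+δ gives 0.2·1.81·k^(0.2−1) = 0.1, hence k_gold = (0.2·1.81/0.1)^(1/0.8) ≈ 4.9933.
Output: y_gold = 1.81·k_gold^0.2 = 1.81·4.9933^0.2 ≈ 2.4966.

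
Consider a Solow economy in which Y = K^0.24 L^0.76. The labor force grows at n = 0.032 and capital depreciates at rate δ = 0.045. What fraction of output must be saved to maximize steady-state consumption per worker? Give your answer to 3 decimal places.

s_gold = 0.240

Capital per worker breaks even when investment replaces (n + δ)·k; here n + δ = 0.077.
At the golden rule MPK = n+δ, and in any Cobb-Douglas steady state s = (n+δ)·k/y = MPK·k/y = capital's share 0.24.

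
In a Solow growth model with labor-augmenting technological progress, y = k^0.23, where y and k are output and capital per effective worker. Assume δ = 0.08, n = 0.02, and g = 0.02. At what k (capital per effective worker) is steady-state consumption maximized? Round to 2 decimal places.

The effective depreciation rate is n + g + δ = 0.02 + 0.02 + 0.08 = 0.12.
Golden rule sets MPK = n+g+δ: 0.23·k^(0.23−1) = 0.12, so k_gold = (0.23/0.12)^(1/0.77) ≈ 2.3278.

k_gold ≈ 2.33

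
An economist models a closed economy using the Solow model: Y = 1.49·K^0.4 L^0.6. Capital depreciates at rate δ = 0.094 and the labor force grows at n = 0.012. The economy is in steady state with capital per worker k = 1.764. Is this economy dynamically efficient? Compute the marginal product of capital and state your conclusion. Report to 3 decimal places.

Break-even investment rate: n + δ = 0.012 + 0.094 = 0.106.
MPK = 0.4·1.49·k^(0.4−1) = 0.4·1.49·1.764^(-0.6) ≈ 0.4240.
MPK > 0.106, so the economy is dynamically efficient (under-saving).

dynamically efficient; MPK ≈ 0.424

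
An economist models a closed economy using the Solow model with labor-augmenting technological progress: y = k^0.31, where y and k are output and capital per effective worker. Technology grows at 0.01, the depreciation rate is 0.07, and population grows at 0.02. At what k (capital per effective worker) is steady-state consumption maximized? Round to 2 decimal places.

k_gold ≈ 5.15

The effective depreciation rate is n + g + δ = 0.02 + 0.01 + 0.07 = 0.1.
At the golden rule the marginal product of capital equals n+g+δ: 0.31·k^(0.31−1) = 0.1. Solving, k_gold = (0.31/0.1)^(1/0.69) ≈ 5.1537.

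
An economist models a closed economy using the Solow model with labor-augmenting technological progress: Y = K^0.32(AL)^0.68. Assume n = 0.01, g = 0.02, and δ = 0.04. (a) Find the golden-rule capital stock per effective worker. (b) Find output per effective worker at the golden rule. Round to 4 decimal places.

n + g + δ = 0.01 + 0.02 + 0.04 = 0.07.
Golden rule sets MPK = n+g+δ: 0.32·k^(0.32−1) = 0.07, so k_gold = (0.32/0.07)^(1/0.68) ≈ 9.3468.
y_gold = 9.3468^0.32 ≈ 2.0446.

(a) k_gold ≈ 9.3468; (b) y_gold ≈ 2.0446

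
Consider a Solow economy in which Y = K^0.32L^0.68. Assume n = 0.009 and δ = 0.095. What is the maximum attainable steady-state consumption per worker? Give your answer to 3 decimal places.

n + δ = 0.009 + 0.095 = 0.104.
Maximizing c = f(k) − (n+δ)·k gives f'(k) = n+δ, i.e. 0.32·k^(0.32−1) = 0.104, so k_gold = (0.32/0.104)^(1/0.68) ≈ 5.2218.
y_gold = 5.2218^0.32 ≈ 1.6971.
c_gold = y_gold − (n+δ)·k_gold = 1.6971 − 0.104·5.2218 ≈ 1.1540.

c_gold ≈ 1.154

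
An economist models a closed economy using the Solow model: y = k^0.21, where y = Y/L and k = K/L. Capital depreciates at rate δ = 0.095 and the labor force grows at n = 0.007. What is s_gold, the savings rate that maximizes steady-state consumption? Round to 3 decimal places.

The effective depreciation rate is n + δ = 0.007 + 0.095 = 0.102.
At the golden rule MPK = n+δ, and in any Cobb-Douglas steady state s = (n+δ)·k/y = MPK·k/y = capital's share 0.21.

s_gold = 0.210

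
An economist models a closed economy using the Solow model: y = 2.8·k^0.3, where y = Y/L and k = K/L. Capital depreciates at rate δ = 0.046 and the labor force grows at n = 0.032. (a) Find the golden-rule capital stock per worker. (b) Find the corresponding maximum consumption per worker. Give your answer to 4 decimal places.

(a) k_gold ≈ 29.8229; (b) c_gold ≈ 5.4278

The effective depreciation rate is n + δ = 0.032 + 0.046 = 0.078.
Maximizing c = f(k) − (n+δ)·k gives f'(k) = n+δ, i.e. 0.3·2.8·k^(0.3−1) = 0.078, so k_gold = (0.3·2.8/0.078)^(1/0.7) ≈ 29.8229.
y_gold = 2.8·29.8229^0.3 ≈ 7.7539; c_gold = y_gold − 0.078·k_gold ≈ 5.4278.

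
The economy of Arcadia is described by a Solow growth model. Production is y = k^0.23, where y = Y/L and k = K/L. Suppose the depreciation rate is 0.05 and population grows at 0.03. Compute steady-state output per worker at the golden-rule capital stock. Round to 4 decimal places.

y_gold ≈ 1.3709

The effective depreciation rate is n + δ = 0.03 + 0.05 = 0.08.
Maximizing c = f(k) − (n+δ)·k gives f'(k) = n+δ, i.e. 0.23·k^(0.23−1) = 0.08, so k_gold = (0.23/0.08)^(1/0.77) ≈ 3.9412.
Output: y_gold = k_gold^0.23 = 3.9412^0.23 ≈ 1.3709.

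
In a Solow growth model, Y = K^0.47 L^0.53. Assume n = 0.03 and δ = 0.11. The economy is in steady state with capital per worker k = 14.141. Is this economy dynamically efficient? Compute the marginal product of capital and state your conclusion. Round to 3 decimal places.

dynamically inefficient; MPK ≈ 0.115

n + δ = 0.03 + 0.11 = 0.14.
MPK = 0.47·k^(0.47−1) = 0.47·14.141^(-0.53) ≈ 0.1154.
MPK < 0.14, so the economy is dynamically inefficient (over-saving).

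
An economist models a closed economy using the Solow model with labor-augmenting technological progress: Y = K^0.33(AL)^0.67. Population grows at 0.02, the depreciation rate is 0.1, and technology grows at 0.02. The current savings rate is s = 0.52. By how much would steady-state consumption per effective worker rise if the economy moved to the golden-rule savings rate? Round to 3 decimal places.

Δc ≈ 0.106

n + g + δ = 0.02 + 0.02 + 0.1 = 0.14.
Current steady state (s = 0.52): k* = (0.52/0.14)^(1/0.67) ≈ 7.0886, y* = 7.0886^0.33 ≈ 1.9085, c* = (1−0.52)·1.9085 ≈ 0.9161.
At the golden rule the marginal product of capital equals n+g+δ: 0.33·k^(0.33−1) = 0.14. Solving, k_gold = (0.33/0.14)^(1/0.67) ≈ 3.5958.
y_gold = 3.5958^0.33 ≈ 1.5255, c_gold = y_gold − 0.14·k_gold ≈ 1.0221.
Gain: Δc = 1.0221 − 0.9161 ≈ 0.1060.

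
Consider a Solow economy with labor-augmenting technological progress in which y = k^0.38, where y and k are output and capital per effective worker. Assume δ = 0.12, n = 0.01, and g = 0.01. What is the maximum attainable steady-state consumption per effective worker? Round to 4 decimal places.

Break-even investment rate: n + g + δ = 0.01 + 0.01 + 0.12 = 0.14.
Setting f'(k) = n+g+δ gives 0.38·k^(0.38−1) = 0.14, hence k_gold = (0.38/0.14)^(1/0.62) ≈ 5.0055.
y_gold = 5.0055^0.38 ≈ 1.8441.
c_gold = y_gold − (n+g+δ)·k_gold = 1.8441 − 0.14·5.0055 ≈ 1.1434.

c_gold ≈ 1.1434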